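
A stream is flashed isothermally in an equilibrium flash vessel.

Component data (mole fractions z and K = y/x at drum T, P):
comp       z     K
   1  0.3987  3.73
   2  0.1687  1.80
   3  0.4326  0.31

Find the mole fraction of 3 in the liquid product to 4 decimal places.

Material balance + equilibrium reduce to Σ zᵢ(Kᵢ−1)/(1+β(Kᵢ−1)) = 0.
Feasibility: ΣzᵢKᵢ = 1.9249, Σzᵢ/Kᵢ = 1.5961 — both > 1, two phases present.
Newton–Raphson from β = 0.52:
  β = 0.5200: g = 0.07963, g' = -1.0624 → β = 0.5950
  β = 0.5950: g = -0.00016, g' = -1.0738 → β = 0.5948
Converged at β = 0.5948.
Compositions from xᵢ = zᵢ/(1+β(Kᵢ−1)), yᵢ = Kᵢxᵢ:
  1: x = 0.1520, y = 0.5668
  2: x = 0.1143, y = 0.2058
  3: x = 0.7337, y = 0.2275

x_3 = 0.7337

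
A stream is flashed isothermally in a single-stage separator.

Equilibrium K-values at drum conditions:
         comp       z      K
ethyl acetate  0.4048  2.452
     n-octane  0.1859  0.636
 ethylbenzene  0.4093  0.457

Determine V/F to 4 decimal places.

Iterate (Newton) starting at V/F = 0.58:
  V/F = 0.5800: g = -0.09114, g' = -0.5482 → V/F = 0.4138
  V/F = 0.4138: g = 0.00086, g' = -0.5679 → V/F = 0.4153
Converged at V/F = 0.4153.

V/F = 0.4153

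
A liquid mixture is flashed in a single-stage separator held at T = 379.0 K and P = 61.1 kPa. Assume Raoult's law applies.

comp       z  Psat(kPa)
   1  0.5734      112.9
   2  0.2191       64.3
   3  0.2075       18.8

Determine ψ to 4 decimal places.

Raoult's law: Kᵢ = Pᵢˢᵃᵗ/P = Pᵢˢᵃᵗ/61.1.
  K_1 = 112.9/61.1 = 1.847791, K_2 = 64.3/61.1 = 1.052373, K_3 = 18.8/61.1 = 0.307692
Material balance + equilibrium reduce to Σ zᵢ(Kᵢ−1)/(1+ψ(Kᵢ−1)) = 0.
Check two-phase: ΣzᵢKᵢ = 1.3539 > 1 and Σzᵢ/Kᵢ = 1.1929 > 1, so g(0) = 0.3539 > 0 and g(1) = -0.1929 < 0.
Newton–Raphson from ψ = 0.32:
  ψ = 0.3200: g = 0.20914, g' = -0.4197 → ψ = 0.8183
  ψ = 0.8183: g = -0.03338, g' = -0.6735 → ψ = 0.7687
  ψ = 0.7687: g = -0.00174, g' = -0.6061 → ψ = 0.7659
Converged at ψ = 0.7659.

ψ = 0.7659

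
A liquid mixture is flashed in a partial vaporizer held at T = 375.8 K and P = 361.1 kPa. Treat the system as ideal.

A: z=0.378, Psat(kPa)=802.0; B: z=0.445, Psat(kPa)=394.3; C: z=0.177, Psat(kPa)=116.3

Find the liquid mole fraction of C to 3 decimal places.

x_C = 0.397

Raoult's law: Kᵢ = Pᵢˢᵃᵗ/P = Pᵢˢᵃᵗ/361.1.
  K_A = 802.0/361.1 = 2.22099, K_B = 394.3/361.1 = 1.09194, K_C = 116.3/361.1 = 0.32207
Material balance + equilibrium reduce to Σ zᵢ(Kᵢ−1)/(1+V/F(Kᵢ−1)) = 0.
Feasibility: ΣzᵢKᵢ = 1.382, Σzᵢ/Kᵢ = 1.127 — both > 1, two phases present.
Newton iteration, V/F⁰ = 0.5:
  V/F = 0.500: g = 0.1442, g' = -0.407 → V/F = 0.854
  V/F = 0.854: g = -0.0213, g' = -0.598 → V/F = 0.819
  V/F = 0.819: g = -0.0008, g' = -0.555 → V/F = 0.817
Converged at V/F = 0.817.
Compositions from xᵢ = zᵢ/(1+V/F(Kᵢ−1)), yᵢ = Kᵢxᵢ:
  A: x = 0.189, y = 0.420
  B: x = 0.414, y = 0.452
  C: x = 0.397, y = 0.128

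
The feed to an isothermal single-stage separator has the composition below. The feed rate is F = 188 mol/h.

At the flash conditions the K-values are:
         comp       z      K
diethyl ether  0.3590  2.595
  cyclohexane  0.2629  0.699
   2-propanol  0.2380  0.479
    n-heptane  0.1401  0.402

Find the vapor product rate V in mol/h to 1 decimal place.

Material balance + equilibrium reduce to Σ zᵢ(Kᵢ−1)/(1+V/F(Kᵢ−1)) = 0.
Feasibility: ΣzᵢKᵢ = 1.2857, Σzᵢ/Kᵢ = 1.3598 — both > 1, two phases present.
Newton–Raphson from V/F = 0.5:
  V/F = 0.5000: g = -0.06179, g' = -0.5358 → V/F = 0.3847
  V/F = 0.3847: g = 0.00149, g' = -0.5668 → V/F = 0.3873
Converged at V/F = 0.3873.
Then V = V/F·F = 0.3873·188 = 72.8 mol/h and L = F − V = 115.2 mol/h.

V = 72.8 mol/h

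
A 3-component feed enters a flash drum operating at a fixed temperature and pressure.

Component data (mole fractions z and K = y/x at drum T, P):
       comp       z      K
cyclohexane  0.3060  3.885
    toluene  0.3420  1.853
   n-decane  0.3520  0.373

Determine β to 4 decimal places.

β = 0.7971

Material balance + equilibrium reduce to Σ zᵢ(Kᵢ−1)/(1+β(Kᵢ−1)) = 0.
Feasibility: ΣzᵢKᵢ = 1.9538, Σzᵢ/Kᵢ = 1.2070 — both > 1, two phases present.
Newton–Raphson from β = 0.49:
  β = 0.4900: g = 0.25291, g' = -0.8493 → β = 0.7878
  β = 0.7878: g = 0.00809, g' = -0.8672 → β = 0.7971
Converged at β = 0.7971.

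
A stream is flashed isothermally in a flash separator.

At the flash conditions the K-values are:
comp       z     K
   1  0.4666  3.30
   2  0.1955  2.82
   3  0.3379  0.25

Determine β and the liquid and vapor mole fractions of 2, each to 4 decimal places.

β = 0.7252, x_2 = 0.0843, y_2 = 0.2376

Let β = V/F and solve Σ zᵢ(Kᵢ−1)/(1+β(Kᵢ−1)) = 0.
Check two-phase: ΣzᵢKᵢ = 2.1756 > 1 and Σzᵢ/Kᵢ = 1.5623 > 1, so g(0) = 1.1756 > 0 and g(1) = -0.5623 < 0.
Newton–Raphson from β = 0.41:
  β = 0.4100: g = 0.39014, g' = -1.2625 → β = 0.7190
  β = 0.7190: g = 0.00849, g' = -1.3674 → β = 0.7252
Converged at β = 0.7252.
Compositions from xᵢ = zᵢ/(1+β(Kᵢ−1)), yᵢ = Kᵢxᵢ:
  1: x = 0.1749, y = 0.5771
  2: x = 0.0843, y = 0.2376
  3: x = 0.7408, y = 0.1852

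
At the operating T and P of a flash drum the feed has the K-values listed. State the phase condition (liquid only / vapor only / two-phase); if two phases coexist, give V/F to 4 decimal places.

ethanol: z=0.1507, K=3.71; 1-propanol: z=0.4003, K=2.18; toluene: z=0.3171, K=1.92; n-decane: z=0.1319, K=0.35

vapor only

ΣzᵢKᵢ = 2.0867; Σzᵢ/Kᵢ = 0.7663.
Since Σzᵢ/Kᵢ < 1 the mixture is above its dew point — single vapor phase.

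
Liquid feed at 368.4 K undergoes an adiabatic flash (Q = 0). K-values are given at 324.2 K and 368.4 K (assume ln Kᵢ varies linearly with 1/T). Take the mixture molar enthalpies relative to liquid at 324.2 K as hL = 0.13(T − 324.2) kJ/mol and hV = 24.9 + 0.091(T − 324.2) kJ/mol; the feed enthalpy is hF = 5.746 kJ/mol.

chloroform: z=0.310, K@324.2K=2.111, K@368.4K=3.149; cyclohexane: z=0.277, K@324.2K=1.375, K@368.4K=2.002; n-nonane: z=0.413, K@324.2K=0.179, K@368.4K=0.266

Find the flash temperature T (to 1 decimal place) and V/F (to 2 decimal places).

Adiabatic flash: solve Rachford–Rice at each trial T, then check hF = ψ·hV(T) + (1−ψ)·hL(T).
  T = 324.2 K: K = (2.111, 1.375, 0.179), RR gives ψ = 0.160, H_out = 3.987 kJ/mol
  T = 368.4 K: K = (3.149, 2.002, 0.266), RR gives ψ = 0.527, H_out = 17.952 kJ/mol
  T = 346.3 K: K = (2.611, 1.679, 0.221), RR gives ψ = 0.383, H_out = 12.070 kJ/mol
  T = 335.2 K: K = (2.355, 1.524, 0.199), RR gives ψ = 0.286, H_out = 8.433 kJ/mol
  T = 329.7 K: K = (2.232, 1.449, 0.189), RR gives ψ = 0.228, H_out = 6.344 kJ/mol
  T = 326.9 K: K = (2.170, 1.411, 0.184), RR gives ψ = 0.195, H_out = 5.183 kJ/mol
  T = 328.3 K: K = (2.201, 1.430, 0.187), RR gives ψ = 0.212, H_out = 5.773 kJ/mol
Linear interpolation between T = 326.9 (H_out = 5.183) and T = 328.3 (H_out = 5.773) on hF = 5.746 gives T ≈ 328.2 K, at which ψ = 0.21.

T = 328.2 K, V/F = 0.21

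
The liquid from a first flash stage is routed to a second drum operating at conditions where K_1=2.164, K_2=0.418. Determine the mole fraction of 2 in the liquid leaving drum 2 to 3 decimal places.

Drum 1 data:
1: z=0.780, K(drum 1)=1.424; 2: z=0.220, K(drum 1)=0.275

Drum 1:
Material balance + equilibrium reduce to Σ zᵢ(Kᵢ−1)/(1+ψ₁(Kᵢ−1)) = 0.
g(0) = ΣzᵢKᵢ − 1 = 0.171 and g(1) = 1 − Σzᵢ/Kᵢ = -0.348, so a root lies in (0, 1).
Newton–Raphson from ψ₁ = 0.5:
  ψ₁ = 0.500: g = 0.0227, g' = -0.380 → ψ₁ = 0.560
  ψ₁ = 0.560: g = -0.0011, g' = -0.419 → ψ₁ = 0.557
Converged at ψ₁ = 0.557.
Drum-1 compositions:
  1: x = 0.631, y = 0.899
  2: x = 0.369, y = 0.101
Drum-2 feed = drum-1 liquid: z₂ = (0.6310, 0.3690).
Drum 2:
Let ψ₂ = V/F and solve Σ zᵢ(Kᵢ−1)/(1+ψ₂(Kᵢ−1)) = 0.
Check two-phase: ΣzᵢKᵢ = 1.520 > 1 and Σzᵢ/Kᵢ = 1.174 > 1, so g(0) = 0.520 > 0 and g(1) = -0.174 < 0.
Binary case is linear: z₁(K₁−1)(1+ψ₂(K₂−1)) + z₂(K₂−1)(1+ψ₂(K₁−1)) = 0
⇒ ψ₂ = [z₁(K₁−1)+z₂(K₂−1)] / [−(K₁−1)(K₂−1)] = 0.5197/0.6774 = 0.767
  1: x = 0.333, y = 0.721
  2: x = 0.667, y = 0.279

x_2 (drum 2) = 0.667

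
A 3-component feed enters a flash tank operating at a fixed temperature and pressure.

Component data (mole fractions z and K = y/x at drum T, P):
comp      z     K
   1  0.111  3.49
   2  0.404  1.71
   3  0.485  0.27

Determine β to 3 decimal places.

β = 0.226

Let β = V/F and solve Σ zᵢ(Kᵢ−1)/(1+β(Kᵢ−1)) = 0.
g(0) = ΣzᵢKᵢ − 1 = 0.209 and g(1) = 1 − Σzᵢ/Kᵢ = -1.064, so a root lies in (0, 1).
Iterate (Newton) starting at β = 0.34:
  β = 0.340: g = -0.0902, g' = -0.791 → β = 0.226
Converged at β = 0.226.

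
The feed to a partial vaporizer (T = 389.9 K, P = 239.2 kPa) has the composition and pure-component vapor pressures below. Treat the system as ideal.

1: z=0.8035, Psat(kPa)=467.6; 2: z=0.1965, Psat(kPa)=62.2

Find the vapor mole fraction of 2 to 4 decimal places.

y_2 = 0.1465

Raoult's law: Kᵢ = Pᵢˢᵃᵗ/P = Pᵢˢᵃᵗ/239.2.
  K_1 = 467.6/239.2 = 1.954849, K_2 = 62.2/239.2 = 0.260033
Material balance + equilibrium reduce to Σ zᵢ(Kᵢ−1)/(1+V/F(Kᵢ−1)) = 0.
Check two-phase: ΣzᵢKᵢ = 1.6218 > 1 and Σzᵢ/Kᵢ = 1.1667 > 1, so g(0) = 0.6218 > 0 and g(1) = -0.1667 < 0.
Binary case is linear: z₁(K₁−1)(1+V/F(K₂−1)) + z₂(K₂−1)(1+V/F(K₁−1)) = 0
⇒ V/F = [z₁(K₁−1)+z₂(K₂−1)] / [−(K₁−1)(K₂−1)] = 0.62182/0.70656 = 0.8801
Compositions from xᵢ = zᵢ/(1+V/F(Kᵢ−1)), yᵢ = Kᵢxᵢ:
  1: x = 0.4366, y = 0.8535
  2: x = 0.5634, y = 0.1465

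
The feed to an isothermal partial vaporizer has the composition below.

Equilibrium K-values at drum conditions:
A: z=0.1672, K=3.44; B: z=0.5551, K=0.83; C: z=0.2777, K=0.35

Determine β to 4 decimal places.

β = 0.1526

Material balance + equilibrium reduce to Σ zᵢ(Kᵢ−1)/(1+β(Kᵢ−1)) = 0.
Feasibility: ΣzᵢKᵢ = 1.1331, Σzᵢ/Kᵢ = 1.5108 — both > 1, two phases present.
Newton–Raphson from β = 0.54:
  β = 0.5400: g = -0.20600, g' = -0.4833 → β = 0.1138
  β = 0.1138: g = 0.02816, g' = -0.7633 → β = 0.1507
  β = 0.1507: g = 0.00134, g' = -0.6933 → β = 0.1526
Converged at β = 0.1526.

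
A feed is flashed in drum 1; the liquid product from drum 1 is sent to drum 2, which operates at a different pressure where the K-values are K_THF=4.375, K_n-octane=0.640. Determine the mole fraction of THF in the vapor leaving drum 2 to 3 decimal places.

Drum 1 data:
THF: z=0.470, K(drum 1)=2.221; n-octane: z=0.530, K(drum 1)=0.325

y_THF (drum 2) = 0.422

Drum 1:
Newton iteration, ψ₁⁰ = 0.5:
  ψ₁ = 0.500: g = -0.1837, g' = -0.820 → ψ₁ = 0.276
  ψ₁ = 0.276: g = -0.0105, g' = -0.757 → ψ₁ = 0.262
Converged at ψ₁ = 0.262.
Drum-1 compositions:
  THF: x = 0.356, y = 0.791
  n-octane: x = 0.644, y = 0.209
Drum-2 feed = drum-1 liquid: z₂ = (0.3560, 0.6440).
Drum 2:
Binary case is linear: z₁(K₁−1)(1+ψ₂(K₂−1)) + z₂(K₂−1)(1+ψ₂(K₁−1)) = 0
⇒ ψ₂ = [z₁(K₁−1)+z₂(K₂−1)] / [−(K₁−1)(K₂−1)] = 0.9697/1.2150 = 0.798
  THF: x = 0.096, y = 0.422
  n-octane: x = 0.904, y = 0.578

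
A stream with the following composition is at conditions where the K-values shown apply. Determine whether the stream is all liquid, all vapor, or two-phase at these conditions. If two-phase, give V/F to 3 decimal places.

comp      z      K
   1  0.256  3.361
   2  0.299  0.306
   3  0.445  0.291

ΣzᵢKᵢ = 1.081; Σzᵢ/Kᵢ = 2.583.
Both exceed 1, so a two-phase solution exists.
Let ψ = V/F and solve Σ zᵢ(Kᵢ−1)/(1+ψ(Kᵢ−1)) = 0.
Newton–Raphson from ψ = 0.47:
  ψ = 0.470: g = -0.4946, g' = -1.141 → ψ = 0.036
  ψ = 0.036: g = 0.0197, g' = -1.597 → ψ = 0.049
Converged at ψ = 0.049.

two-phase, V/F = 0.049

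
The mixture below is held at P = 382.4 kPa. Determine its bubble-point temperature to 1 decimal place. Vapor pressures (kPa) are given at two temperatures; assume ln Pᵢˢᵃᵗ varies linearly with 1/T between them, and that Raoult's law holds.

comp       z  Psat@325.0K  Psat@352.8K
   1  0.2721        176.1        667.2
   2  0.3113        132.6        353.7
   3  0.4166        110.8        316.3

Bubble-point temperature: ΣzᵢPᵢˢᵃᵗ(T) = P. Interpolate ln Pᵢˢᵃᵗ = aᵢ + bᵢ/T.
  T = 325.0 K: ΣzᵢPᵢˢᵃᵗ = 135.35 kPa
  T = 352.8 K: ΣzᵢPᵢˢᵃᵗ = 423.42 kPa
  T = 338.9 K: ΣzᵢPᵢˢᵃᵗ = 244.32 kPa
  T = 345.9 K: ΣzᵢPᵢˢᵃᵗ = 323.83 kPa
  T = 349.4 K: ΣzᵢPᵢˢᵃᵗ = 371.44 kPa
  T = 351.1 K: ΣzᵢPᵢˢᵃᵗ = 396.69 kPa
Interpolating between 349.4 K and 351.1 K gives T ≈ 350.1 K.

T = 350.1 K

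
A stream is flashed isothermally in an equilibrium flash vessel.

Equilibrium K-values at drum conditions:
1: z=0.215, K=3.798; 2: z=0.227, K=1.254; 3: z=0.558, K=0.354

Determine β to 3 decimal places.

Rachford–Rice: g(β) = Σ zᵢ(Kᵢ−1)/(1+β(Kᵢ−1)) = 0.
g(0) = ΣzᵢKᵢ − 1 = 0.299 and g(1) = 1 − Σzᵢ/Kᵢ = -0.814, so a root lies in (0, 1).
Newton iteration, β⁰ = 0.5:
  β = 0.500: g = -0.2305, g' = -0.812 → β = 0.216
  β = 0.216: g = 0.0106, g' = -0.981 → β = 0.227
Converged at β = 0.227.

β = 0.227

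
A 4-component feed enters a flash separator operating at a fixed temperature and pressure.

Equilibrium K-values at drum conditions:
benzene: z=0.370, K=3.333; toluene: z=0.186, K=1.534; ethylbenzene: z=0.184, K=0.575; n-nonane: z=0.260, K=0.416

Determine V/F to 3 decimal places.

V/F = 0.750

Material balance + equilibrium reduce to Σ zᵢ(Kᵢ−1)/(1+V/F(Kᵢ−1)) = 0.
Feasibility: ΣzᵢKᵢ = 1.732, Σzᵢ/Kᵢ = 1.177 — both > 1, two phases present.
Newton–Raphson from V/F = 0.5:
  V/F = 0.500: g = 0.1631, g' = -0.693 → V/F = 0.735
  V/F = 0.735: g = 0.0093, g' = -0.643 → V/F = 0.750
Converged at V/F = 0.750.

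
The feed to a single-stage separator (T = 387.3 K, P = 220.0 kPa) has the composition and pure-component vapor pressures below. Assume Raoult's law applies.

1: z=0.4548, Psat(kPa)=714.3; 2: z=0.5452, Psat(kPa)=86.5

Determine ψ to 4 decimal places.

Raoult's law: Kᵢ = Pᵢˢᵃᵗ/P = Pᵢˢᵃᵗ/220.0.
  K_1 = 714.3/220.0 = 3.246818, K_2 = 86.5/220.0 = 0.393182
Material balance + equilibrium reduce to Σ zᵢ(Kᵢ−1)/(1+ψ(Kᵢ−1)) = 0.
Feasibility: ΣzᵢKᵢ = 1.6910, Σzᵢ/Kᵢ = 1.5267 — both > 1, two phases present.
Binary case is linear: z₁(K₁−1)(1+ψ(K₂−1)) + z₂(K₂−1)(1+ψ(K₁−1)) = 0
⇒ ψ = [z₁(K₁−1)+z₂(K₂−1)] / [−(K₁−1)(K₂−1)] = 0.69102/1.36341 = 0.5068

ψ = 0.5068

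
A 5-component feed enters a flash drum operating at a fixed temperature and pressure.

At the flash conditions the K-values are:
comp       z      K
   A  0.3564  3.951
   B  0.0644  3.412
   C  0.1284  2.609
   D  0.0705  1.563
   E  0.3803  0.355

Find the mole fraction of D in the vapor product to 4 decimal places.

Rachford–Rice: g(V/F) = Σ zᵢ(Kᵢ−1)/(1+V/F(Kᵢ−1)) = 0.
Feasibility: ΣzᵢKᵢ = 2.2081, Σzᵢ/Kᵢ = 1.2747 — both > 1, two phases present.
Newton iteration, V/F⁰ = 0.5:
  V/F = 0.5000: g = 0.27868, g' = -1.0438 → V/F = 0.7670
  V/F = 0.7670: g = 0.01155, g' = -1.0347 → V/F = 0.7781
Converged at V/F = 0.7781.
Compositions from xᵢ = zᵢ/(1+V/F(Kᵢ−1)), yᵢ = Kᵢxᵢ:
  A: x = 0.1081, y = 0.4272
  B: x = 0.0224, y = 0.0764
  C: x = 0.0570, y = 0.1488
  D: x = 0.0490, y = 0.0766
  E: x = 0.7634, y = 0.2710

y_D = 0.0766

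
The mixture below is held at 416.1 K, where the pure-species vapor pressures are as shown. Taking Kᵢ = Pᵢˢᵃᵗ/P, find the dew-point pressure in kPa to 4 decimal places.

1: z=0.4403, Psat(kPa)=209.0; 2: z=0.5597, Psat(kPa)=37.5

Pdew = 58.7129 kPa

At the dew point ψ → 1, so Σzᵢ/Kᵢ = 1 with Kᵢ = Pᵢˢᵃᵗ/P ⇒ 1/P = Σzᵢ/Pᵢˢᵃᵗ.
1/P = 0.4403/209.0 + 0.5597/37.5 = 0.0170320 ⇒ P = 58.7129 kPa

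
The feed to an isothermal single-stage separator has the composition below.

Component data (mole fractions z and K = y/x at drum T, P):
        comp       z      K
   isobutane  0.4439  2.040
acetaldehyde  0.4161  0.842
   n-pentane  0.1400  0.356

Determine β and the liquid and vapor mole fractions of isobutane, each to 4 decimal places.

β = 0.7768, x_isobutane = 0.2455, y_isobutane = 0.5009

Let β = V/F and solve Σ zᵢ(Kᵢ−1)/(1+β(Kᵢ−1)) = 0.
Check two-phase: ΣzᵢKᵢ = 1.3058 > 1 and Σzᵢ/Kᵢ = 1.1050 > 1, so g(0) = 0.3058 > 0 and g(1) = -0.1050 < 0.
Newton iteration, β⁰ = 0.5:
  β = 0.5000: g = 0.09936, g' = -0.3464 → β = 0.7869
  β = 0.7869: g = -0.00397, g' = -0.3974 → β = 0.7769
  β = 0.7769: g = -0.00002, g' = -0.3929 → β = 0.7768
Converged at β = 0.7768.
Compositions from xᵢ = zᵢ/(1+β(Kᵢ−1)), yᵢ = Kᵢxᵢ:
  isobutane: x = 0.2455, y = 0.5009
  acetaldehyde: x = 0.4743, y = 0.3994
  n-pentane: x = 0.2801, y = 0.0997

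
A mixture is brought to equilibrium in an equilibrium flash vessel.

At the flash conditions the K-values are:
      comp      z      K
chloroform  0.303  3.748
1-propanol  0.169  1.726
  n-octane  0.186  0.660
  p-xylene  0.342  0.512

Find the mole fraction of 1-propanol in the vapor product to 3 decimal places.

Material balance + equilibrium reduce to Σ zᵢ(Kᵢ−1)/(1+ψ(Kᵢ−1)) = 0.
g(0) = ΣzᵢKᵢ − 1 = 0.725 and g(1) = 1 − Σzᵢ/Kᵢ = -0.129, so a root lies in (0, 1).
Iterate (Newton) starting at ψ = 0.5:
  ψ = 0.500: g = 0.1438, g' = -0.628 → ψ = 0.729
  ψ = 0.729: g = 0.0143, g' = -0.526 → ψ = 0.756
Converged at ψ = 0.756.
Compositions from xᵢ = zᵢ/(1+ψ(Kᵢ−1)), yᵢ = Kᵢxᵢ:
  chloroform: x = 0.098, y = 0.369
  1-propanol: x = 0.109, y = 0.188
  n-octane: x = 0.250, y = 0.165
  p-xylene: x = 0.542, y = 0.278

y_1-propanol = 0.188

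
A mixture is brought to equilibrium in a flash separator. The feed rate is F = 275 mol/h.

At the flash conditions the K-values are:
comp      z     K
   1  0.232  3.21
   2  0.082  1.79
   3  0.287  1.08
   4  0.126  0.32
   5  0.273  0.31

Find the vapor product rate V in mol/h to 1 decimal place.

V = 96.8 mol/h

Rachford–Rice: g(ψ) = Σ zᵢ(Kᵢ−1)/(1+ψ(Kᵢ−1)) = 0.
Feasibility: ΣzᵢKᵢ = 1.326, Σzᵢ/Kᵢ = 1.658 — both > 1, two phases present.
Iterate (Newton) starting at ψ = 0.5:
  ψ = 0.500: g = -0.1053, g' = -0.720 → ψ = 0.354
  ψ = 0.354: g = -0.0013, g' = -0.718 → ψ = 0.352
Converged at ψ = 0.352.
Then V = ψ·F = 0.3519·275 = 96.8 mol/h and L = F − V = 178.2 mol/h.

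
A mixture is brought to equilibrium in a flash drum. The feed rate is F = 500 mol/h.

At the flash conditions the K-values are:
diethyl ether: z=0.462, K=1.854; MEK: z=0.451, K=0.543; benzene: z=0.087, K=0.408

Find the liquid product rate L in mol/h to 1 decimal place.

Newton iteration, ψ⁰ = 0.39:
  ψ = 0.390: g = -0.0218, g' = -0.381 → ψ = 0.333
Converged at ψ = 0.333.
Then V = ψ·F = 0.3328·500 = 166.4 mol/h and L = F − V = 333.6 mol/h.

L = 333.6 mol/h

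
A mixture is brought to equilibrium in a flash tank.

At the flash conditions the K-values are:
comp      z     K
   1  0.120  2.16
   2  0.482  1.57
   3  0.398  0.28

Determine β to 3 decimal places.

Rachford–Rice: g(β) = Σ zᵢ(Kᵢ−1)/(1+β(Kᵢ−1)) = 0.
Check two-phase: ΣzᵢKᵢ = 1.127 > 1 and Σzᵢ/Kᵢ = 1.784 > 1, so g(0) = 0.127 > 0 and g(1) = -0.784 < 0.
Newton iteration, β⁰ = 0.5:
  β = 0.500: g = -0.1458, g' = -0.663 → β = 0.280
  β = 0.280: g = -0.0170, g' = -0.532 → β = 0.248
Converged at β = 0.248.

β = 0.248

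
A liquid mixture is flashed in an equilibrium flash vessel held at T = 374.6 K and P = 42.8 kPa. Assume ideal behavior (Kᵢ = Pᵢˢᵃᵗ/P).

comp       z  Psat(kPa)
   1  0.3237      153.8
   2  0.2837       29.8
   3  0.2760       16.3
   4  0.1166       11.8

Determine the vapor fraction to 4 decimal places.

Raoult's law: Kᵢ = Pᵢˢᵃᵗ/P = Pᵢˢᵃᵗ/42.8.
  K_1 = 153.8/42.8 = 3.593458, K_2 = 29.8/42.8 = 0.696262, K_3 = 16.3/42.8 = 0.380841, K_4 = 11.8/42.8 = 0.275701
Rachford–Rice: g(ψ) = Σ zᵢ(Kᵢ−1)/(1+ψ(Kᵢ−1)) = 0.
g(0) = ΣzᵢKᵢ − 1 = 0.4980 and g(1) = 1 − Σzᵢ/Kᵢ = -0.6452, so a root lies in (0, 1).
Newton iteration, ψ⁰ = 0.67:
  ψ = 0.6700: g = -0.25764, g' = -0.8716 → ψ = 0.3744
  ψ = 0.3744: g = -0.00965, g' = -0.8882 → ψ = 0.3636
Converged at ψ = 0.3636.

ψ = 0.3636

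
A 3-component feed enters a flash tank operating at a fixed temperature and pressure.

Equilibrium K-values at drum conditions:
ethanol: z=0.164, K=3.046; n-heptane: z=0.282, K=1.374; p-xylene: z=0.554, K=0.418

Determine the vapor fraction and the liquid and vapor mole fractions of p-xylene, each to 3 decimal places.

ψ = 0.155, x_p-xylene = 0.609, y_p-xylene = 0.255

Newton–Raphson from ψ = 0.5:
  ψ = 0.500: g = -0.2000, g' = -0.569 → ψ = 0.148
  ψ = 0.148: g = 0.0044, g' = -0.664 → ψ = 0.155
Converged at ψ = 0.155.
Compositions from xᵢ = zᵢ/(1+ψ(Kᵢ−1)), yᵢ = Kᵢxᵢ:
  ethanol: x = 0.125, y = 0.379
  n-heptane: x = 0.267, y = 0.366
  p-xylene: x = 0.609, y = 0.255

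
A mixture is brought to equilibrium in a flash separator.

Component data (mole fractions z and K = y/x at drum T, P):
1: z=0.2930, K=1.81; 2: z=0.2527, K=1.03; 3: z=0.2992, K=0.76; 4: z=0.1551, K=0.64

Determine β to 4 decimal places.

Material balance + equilibrium reduce to Σ zᵢ(Kᵢ−1)/(1+β(Kᵢ−1)) = 0.
Feasibility: ΣzᵢKᵢ = 1.1173, Σzᵢ/Kᵢ = 1.0432 — both > 1, two phases present.
Newton–Raphson from β = 0.39:
  β = 0.3900: g = 0.04367, g' = -0.1594 → β = 0.6639
  β = 0.6639: g = 0.00297, g' = -0.1406 → β = 0.6851
Converged at β = 0.6851.

β = 0.6851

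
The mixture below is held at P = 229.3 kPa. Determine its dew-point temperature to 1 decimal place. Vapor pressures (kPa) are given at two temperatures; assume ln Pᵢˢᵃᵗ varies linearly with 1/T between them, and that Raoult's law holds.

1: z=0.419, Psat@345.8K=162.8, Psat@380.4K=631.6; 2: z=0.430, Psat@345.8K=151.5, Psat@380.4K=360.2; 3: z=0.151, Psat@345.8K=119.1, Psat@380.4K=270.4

T = 359.3 K

Dew-point temperature: Σzᵢ·P/Pᵢˢᵃᵗ(T) = 1. Interpolate ln Pᵢˢᵃᵗ = aᵢ + bᵢ/T.
  T = 345.8 K: ΣzᵢP/Pᵢˢᵃᵗ = 1.5317
  T = 380.4 K: ΣzᵢP/Pᵢˢᵃᵗ = 0.5539
  T = 363.1 K: ΣzᵢP/Pᵢˢᵃᵗ = 0.8928
  T = 354.5 K: ΣzᵢP/Pᵢˢᵃᵗ = 1.1576
  T = 358.8 K: ΣzᵢP/Pᵢˢᵃᵗ = 1.0145
  T = 361.0 K: ΣzᵢP/Pᵢˢᵃᵗ = 0.9498
Interpolating between 358.8 K and 361.0 K gives T ≈ 359.3 K.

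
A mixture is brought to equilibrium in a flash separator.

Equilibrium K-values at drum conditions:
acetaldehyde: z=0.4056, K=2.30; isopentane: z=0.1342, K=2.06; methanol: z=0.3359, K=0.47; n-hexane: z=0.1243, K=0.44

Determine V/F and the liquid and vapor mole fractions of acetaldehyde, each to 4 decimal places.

Rachford–Rice: g(V/F) = Σ zᵢ(Kᵢ−1)/(1+V/F(Kᵢ−1)) = 0.
Check two-phase: ΣzᵢKᵢ = 1.4219 > 1 and Σzᵢ/Kᵢ = 1.2387 > 1, so g(0) = 0.4219 > 0 and g(1) = -0.2387 < 0.
Newton iteration, V/F⁰ = 0.5:
  V/F = 0.5000: g = 0.07365, g' = -0.5660 → V/F = 0.6301
  V/F = 0.6301: g = 0.00028, g' = -0.5671 → V/F = 0.6306
Converged at V/F = 0.6306.
Compositions from xᵢ = zᵢ/(1+V/F(Kᵢ−1)), yᵢ = Kᵢxᵢ:
  acetaldehyde: x = 0.2229, y = 0.5126
  isopentane: x = 0.0804, y = 0.1657
  methanol: x = 0.5045, y = 0.2371
  n-hexane: x = 0.1922, y = 0.0846

V/F = 0.6306, x_acetaldehyde = 0.2229, y_acetaldehyde = 0.5126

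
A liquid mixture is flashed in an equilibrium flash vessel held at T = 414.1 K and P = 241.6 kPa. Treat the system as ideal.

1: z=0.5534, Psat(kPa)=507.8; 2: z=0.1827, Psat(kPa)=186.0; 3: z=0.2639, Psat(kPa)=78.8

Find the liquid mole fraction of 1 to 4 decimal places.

Raoult's law: Kᵢ = Pᵢˢᵃᵗ/P = Pᵢˢᵃᵗ/241.6.
  K_1 = 507.8/241.6 = 2.101821, K_2 = 186.0/241.6 = 0.769868, K_3 = 78.8/241.6 = 0.326159
Material balance + equilibrium reduce to Σ zᵢ(Kᵢ−1)/(1+V/F(Kᵢ−1)) = 0.
Feasibility: ΣzᵢKᵢ = 1.3899, Σzᵢ/Kᵢ = 1.3097 — both > 1, two phases present.
Newton iteration, V/F⁰ = 0.5:
  V/F = 0.5000: g = 0.07746, g' = -0.5642 → V/F = 0.6373
  V/F = 0.6373: g = -0.00272, g' = -0.6132 → V/F = 0.6329
Converged at V/F = 0.6328.
Compositions from xᵢ = zᵢ/(1+V/F(Kᵢ−1)), yᵢ = Kᵢxᵢ:
  1: x = 0.3261, y = 0.6853
  2: x = 0.2138, y = 0.1646
  3: x = 0.4601, y = 0.1501

x_1 = 0.3261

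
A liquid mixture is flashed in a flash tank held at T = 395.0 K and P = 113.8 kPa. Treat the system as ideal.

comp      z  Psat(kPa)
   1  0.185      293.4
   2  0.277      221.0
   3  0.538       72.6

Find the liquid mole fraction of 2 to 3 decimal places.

Raoult's law: Kᵢ = Pᵢˢᵃᵗ/P = Pᵢˢᵃᵗ/113.8.
  K_1 = 293.4/113.8 = 2.57821, K_2 = 221.0/113.8 = 1.94200, K_3 = 72.6/113.8 = 0.63796
Material balance + equilibrium reduce to Σ zᵢ(Kᵢ−1)/(1+ψ(Kᵢ−1)) = 0.
Feasibility: ΣzᵢKᵢ = 1.358, Σzᵢ/Kᵢ = 1.058 — both > 1, two phases present.
Iterate (Newton) starting at ψ = 0.5:
  ψ = 0.500: g = 0.1028, g' = -0.363 → ψ = 0.783
  ψ = 0.783: g = 0.0088, g' = -0.311 → ψ = 0.812
Converged at ψ = 0.812.
Compositions from xᵢ = zᵢ/(1+ψ(Kᵢ−1)), yᵢ = Kᵢxᵢ:
  1: x = 0.081, y = 0.209
  2: x = 0.157, y = 0.305
  3: x = 0.762, y = 0.486

x_2 = 0.157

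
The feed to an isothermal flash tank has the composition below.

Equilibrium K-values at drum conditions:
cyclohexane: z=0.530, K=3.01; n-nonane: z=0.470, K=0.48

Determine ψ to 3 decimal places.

Binary case is linear: z₁(K₁−1)(1+ψ(K₂−1)) + z₂(K₂−1)(1+ψ(K₁−1)) = 0
⇒ ψ = [z₁(K₁−1)+z₂(K₂−1)] / [−(K₁−1)(K₂−1)] = 0.8209/1.0452 = 0.785

ψ = 0.785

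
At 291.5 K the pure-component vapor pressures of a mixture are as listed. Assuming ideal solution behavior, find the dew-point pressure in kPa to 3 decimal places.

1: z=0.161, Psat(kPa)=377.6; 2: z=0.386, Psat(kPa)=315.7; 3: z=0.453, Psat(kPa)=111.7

At the dew point ψ → 1, so Σzᵢ/Kᵢ = 1 with Kᵢ = Pᵢˢᵃᵗ/P ⇒ 1/P = Σzᵢ/Pᵢˢᵃᵗ.
1/P = 0.161/377.6 + 0.386/315.7 + 0.453/111.7 = 0.005705 ⇒ P = 175.298 kPa

Pdew = 175.298 kPa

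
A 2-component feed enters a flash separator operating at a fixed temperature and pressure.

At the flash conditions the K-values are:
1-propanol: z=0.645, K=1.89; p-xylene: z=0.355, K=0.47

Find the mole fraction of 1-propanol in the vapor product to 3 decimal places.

y_1-propanol = 0.705

Binary case is linear: z₁(K₁−1)(1+ψ(K₂−1)) + z₂(K₂−1)(1+ψ(K₁−1)) = 0
⇒ ψ = [z₁(K₁−1)+z₂(K₂−1)] / [−(K₁−1)(K₂−1)] = 0.3859/0.4717 = 0.818
Compositions from xᵢ = zᵢ/(1+ψ(Kᵢ−1)), yᵢ = Kᵢxᵢ:
  1-propanol: x = 0.373, y = 0.705
  p-xylene: x = 0.627, y = 0.295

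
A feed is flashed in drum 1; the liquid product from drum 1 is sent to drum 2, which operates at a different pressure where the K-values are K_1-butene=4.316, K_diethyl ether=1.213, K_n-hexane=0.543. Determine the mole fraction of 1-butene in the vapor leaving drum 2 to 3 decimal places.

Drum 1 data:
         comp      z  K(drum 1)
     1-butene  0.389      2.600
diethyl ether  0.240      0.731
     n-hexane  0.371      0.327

Drum 1:
Material balance + equilibrium reduce to Σ zᵢ(Kᵢ−1)/(1+ψ₁(Kᵢ−1)) = 0.
Check two-phase: ΣzᵢKᵢ = 1.308 > 1 and Σzᵢ/Kᵢ = 1.612 > 1, so g(0) = 0.308 > 0 and g(1) = -0.612 < 0.
Newton iteration, ψ₁⁰ = 0.5:
  ψ₁ = 0.500: g = -0.1051, g' = -0.712 → ψ₁ = 0.352
Converged at ψ₁ = 0.352.
Drum-1 compositions:
  1-butene: x = 0.249, y = 0.647
  diethyl ether: x = 0.265, y = 0.194
  n-hexane: x = 0.486, y = 0.159
Drum-2 feed = drum-1 liquid: z₂ = (0.2490, 0.2651, 0.4860).
Drum 2:
Material balance + equilibrium reduce to Σ zᵢ(Kᵢ−1)/(1+ψ₂(Kᵢ−1)) = 0.
Feasibility: ΣzᵢKᵢ = 1.660, Σzᵢ/Kᵢ = 1.171 — both > 1, two phases present.
Iterate (Newton) starting at ψ₂ = 0.5:
  ψ₂ = 0.500: g = 0.0738, g' = -0.568 → ψ₂ = 0.630
  ψ₂ = 0.630: g = 0.0052, g' = -0.496 → ψ₂ = 0.640
Converged at ψ₂ = 0.640.
  1-butene: x = 0.080, y = 0.344
  diethyl ether: x = 0.233, y = 0.283
  n-hexane: x = 0.687, y = 0.373

y_1-butene (drum 2) = 0.344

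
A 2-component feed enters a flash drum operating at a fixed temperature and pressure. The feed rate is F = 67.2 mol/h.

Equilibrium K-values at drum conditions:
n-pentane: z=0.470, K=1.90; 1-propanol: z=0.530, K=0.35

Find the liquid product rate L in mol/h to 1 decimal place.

Material balance + equilibrium reduce to Σ zᵢ(Kᵢ−1)/(1+V/F(Kᵢ−1)) = 0.
Check two-phase: ΣzᵢKᵢ = 1.079 > 1 and Σzᵢ/Kᵢ = 1.762 > 1, so g(0) = 0.078 > 0 and g(1) = -0.762 < 0.
Binary case is linear: z₁(K₁−1)(1+V/F(K₂−1)) + z₂(K₂−1)(1+V/F(K₁−1)) = 0
⇒ V/F = [z₁(K₁−1)+z₂(K₂−1)] / [−(K₁−1)(K₂−1)] = 0.0785/0.5850 = 0.134
Then V = V/F·F = 0.1342·67.2 = 9.0 mol/h and L = F − V = 58.2 mol/h.

L = 58.2 mol/h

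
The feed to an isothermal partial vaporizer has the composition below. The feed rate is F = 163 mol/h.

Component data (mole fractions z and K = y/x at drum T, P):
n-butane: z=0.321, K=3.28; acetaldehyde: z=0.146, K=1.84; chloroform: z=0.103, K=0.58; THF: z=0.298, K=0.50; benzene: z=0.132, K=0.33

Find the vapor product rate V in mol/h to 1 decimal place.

Material balance + equilibrium reduce to Σ zᵢ(Kᵢ−1)/(1+V/F(Kᵢ−1)) = 0.
Feasibility: ΣzᵢKᵢ = 1.574, Σzᵢ/Kᵢ = 1.351 — both > 1, two phases present.
Iterate (Newton) starting at V/F = 0.5:
  V/F = 0.500: g = 0.0419, g' = -0.711 → V/F = 0.559
  V/F = 0.559: g = 0.0005, g' = -0.696 → V/F = 0.560
Converged at V/F = 0.560.
Then V = V/F·F = 0.5597·163 = 91.2 mol/h and L = F − V = 71.8 mol/h.

V = 91.2 mol/h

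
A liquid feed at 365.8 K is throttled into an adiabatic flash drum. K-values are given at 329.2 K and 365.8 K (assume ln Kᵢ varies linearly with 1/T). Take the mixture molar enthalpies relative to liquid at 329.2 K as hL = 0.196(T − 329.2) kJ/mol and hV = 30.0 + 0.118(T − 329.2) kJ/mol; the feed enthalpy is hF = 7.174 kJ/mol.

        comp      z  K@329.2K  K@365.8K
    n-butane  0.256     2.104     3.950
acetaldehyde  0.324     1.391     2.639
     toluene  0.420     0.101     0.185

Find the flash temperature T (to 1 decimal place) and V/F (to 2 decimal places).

T = 336.1 K, V/F = 0.20

Adiabatic flash: solve Rachford–Rice at each trial T, then check hF = ψ·hV(T) + (1−ψ)·hL(T).
  T = 329.2 K: K = (2.104, 1.391, 0.101), RR gives ψ = 0.045, H_out = 1.360 kJ/mol
  T = 365.8 K: K = (3.950, 2.639, 0.185), RR gives ψ = 0.513, H_out = 21.113 kJ/mol
  T = 347.5 K: K = (2.931, 1.949, 0.139), RR gives ψ = 0.357, H_out = 13.787 kJ/mol
  T = 338.4 K: K = (2.497, 1.655, 0.119), RR gives ψ = 0.236, H_out = 8.712 kJ/mol
  T = 333.8 K: K = (2.295, 1.519, 0.110), RR gives ψ = 0.153, H_out = 5.424 kJ/mol
  T = 336.1 K: K = (2.394, 1.586, 0.114), RR gives ψ = 0.197, H_out = 7.147 kJ/mol
Linear interpolation between T = 336.1 (H_out = 7.147) and T = 338.4 (H_out = 8.712) on hF = 7.174 gives T ≈ 336.1 K, at which ψ = 0.20.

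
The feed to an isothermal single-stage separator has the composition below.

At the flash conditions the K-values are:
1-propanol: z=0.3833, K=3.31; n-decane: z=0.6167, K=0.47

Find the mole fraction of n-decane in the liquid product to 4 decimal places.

x_n-decane = 0.8134

Material balance + equilibrium reduce to Σ zᵢ(Kᵢ−1)/(1+ψ(Kᵢ−1)) = 0.
g(0) = ΣzᵢKᵢ − 1 = 0.5586 and g(1) = 1 − Σzᵢ/Kᵢ = -0.4279, so a root lies in (0, 1).
Newton iteration, ψ⁰ = 0.55:
  ψ = 0.5500: g = -0.07136, g' = -0.7419 → ψ = 0.4538
  ψ = 0.4538: g = 0.00191, g' = -0.7878 → ψ = 0.4562
Converged at ψ = 0.4562.
Compositions from xᵢ = zᵢ/(1+ψ(Kᵢ−1)), yᵢ = Kᵢxᵢ:
  1-propanol: x = 0.1866, y = 0.6177
  n-decane: x = 0.8134, y = 0.3823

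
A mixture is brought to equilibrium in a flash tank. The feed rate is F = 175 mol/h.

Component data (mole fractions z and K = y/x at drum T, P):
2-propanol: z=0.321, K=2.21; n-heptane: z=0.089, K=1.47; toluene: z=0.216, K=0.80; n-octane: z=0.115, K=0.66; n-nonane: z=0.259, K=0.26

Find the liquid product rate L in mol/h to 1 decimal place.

L = 127.2 mol/h

Iterate (Newton) starting at V/F = 0.5:
  V/F = 0.500: g = -0.1235, g' = -0.583 → V/F = 0.288
  V/F = 0.288: g = -0.0079, g' = -0.529 → V/F = 0.273
Converged at V/F = 0.273.
Then V = V/F·F = 0.2731·175 = 47.8 mol/h and L = F − V = 127.2 mol/h.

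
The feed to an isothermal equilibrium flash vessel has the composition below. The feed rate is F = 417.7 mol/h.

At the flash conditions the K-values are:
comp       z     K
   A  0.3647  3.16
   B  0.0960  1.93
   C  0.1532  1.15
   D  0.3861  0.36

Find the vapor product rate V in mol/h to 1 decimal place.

V = 261.5 mol/h

Material balance + equilibrium reduce to Σ zᵢ(Kᵢ−1)/(1+β(Kᵢ−1)) = 0.
Feasibility: ΣzᵢKᵢ = 1.6529, Σzᵢ/Kᵢ = 1.3709 — both > 1, two phases present.
Newton iteration, β⁰ = 0.57:
  β = 0.5700: g = 0.04356, g' = -0.7721 → β = 0.6264
  β = 0.6264: g = -0.00027, g' = -0.7840 → β = 0.6261
Converged at β = 0.6261.
Then V = β·F = 0.6261·417.7 = 261.5 mol/h and L = F − V = 156.2 mol/h.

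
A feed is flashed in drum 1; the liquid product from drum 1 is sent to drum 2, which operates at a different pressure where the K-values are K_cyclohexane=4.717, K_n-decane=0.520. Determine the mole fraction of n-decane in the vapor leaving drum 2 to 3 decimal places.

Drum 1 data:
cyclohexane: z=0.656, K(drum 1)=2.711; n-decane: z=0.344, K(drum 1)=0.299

y_n-decane (drum 2) = 0.461

Drum 1:
Newton–Raphson from ψ₁ = 0.51:
  ψ₁ = 0.510: g = 0.2241, g' = -0.957 → ψ₁ = 0.744
  ψ₁ = 0.744: g = -0.0103, g' = -1.110 → ψ₁ = 0.735
Converged at ψ₁ = 0.735.
Drum-1 compositions:
  cyclohexane: x = 0.291, y = 0.788
  n-decane: x = 0.709, y = 0.212
Drum-2 feed = drum-1 liquid: z₂ = (0.2906, 0.7094).
Drum 2:
Material balance + equilibrium reduce to Σ zᵢ(Kᵢ−1)/(1+ψ₂(Kᵢ−1)) = 0.
Feasibility: ΣzᵢKᵢ = 1.740, Σzᵢ/Kᵢ = 1.426 — both > 1, two phases present.
Binary case is linear: z₁(K₁−1)(1+ψ₂(K₂−1)) + z₂(K₂−1)(1+ψ₂(K₁−1)) = 0
⇒ ψ₂ = [z₁(K₁−1)+z₂(K₂−1)] / [−(K₁−1)(K₂−1)] = 0.7398/1.7842 = 0.415
  cyclohexane: x = 0.114, y = 0.539
  n-decane: x = 0.886, y = 0.461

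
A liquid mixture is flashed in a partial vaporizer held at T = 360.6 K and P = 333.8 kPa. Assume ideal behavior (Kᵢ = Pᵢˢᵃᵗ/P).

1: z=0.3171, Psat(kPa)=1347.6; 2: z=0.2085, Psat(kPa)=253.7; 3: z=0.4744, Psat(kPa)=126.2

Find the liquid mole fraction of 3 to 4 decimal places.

x_3 = 0.6242

Raoult's law: Kᵢ = Pᵢˢᵃᵗ/P = Pᵢˢᵃᵗ/333.8.
  K_1 = 1347.6/333.8 = 4.037148, K_2 = 253.7/333.8 = 0.760036, K_3 = 126.2/333.8 = 0.378071
Rachford–Rice: g(V/F) = Σ zᵢ(Kᵢ−1)/(1+V/F(Kᵢ−1)) = 0.
Check two-phase: ΣzᵢKᵢ = 1.6180 > 1 and Σzᵢ/Kᵢ = 1.6077 > 1, so g(0) = 0.6180 > 0 and g(1) = -0.6077 < 0.
Newton–Raphson from V/F = 0.44:
  V/F = 0.4400: g = -0.04992, g' = -0.8987 → V/F = 0.3844
  V/F = 0.3844: g = 0.00143, g' = -0.9540 → V/F = 0.3859
Converged at V/F = 0.3859.
Compositions from xᵢ = zᵢ/(1+V/F(Kᵢ−1)), yᵢ = Kᵢxᵢ:
  1: x = 0.1460, y = 0.5894
  2: x = 0.2298, y = 0.1746
  3: x = 0.6242, y = 0.2360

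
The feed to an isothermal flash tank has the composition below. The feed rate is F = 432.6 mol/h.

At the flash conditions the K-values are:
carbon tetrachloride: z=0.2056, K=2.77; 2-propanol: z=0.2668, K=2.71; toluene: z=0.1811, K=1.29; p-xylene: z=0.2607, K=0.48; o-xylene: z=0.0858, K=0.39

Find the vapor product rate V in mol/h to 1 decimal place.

V = 383.0 mol/h

Rachford–Rice: g(ψ) = Σ zᵢ(Kᵢ−1)/(1+ψ(Kᵢ−1)) = 0.
Check two-phase: ΣzᵢKᵢ = 1.6848 > 1 and Σzᵢ/Kᵢ = 1.0762 > 1, so g(0) = 0.6848 > 0 and g(1) = -0.0762 < 0.
Iterate (Newton) starting at ψ = 0.68:
  ψ = 0.6800: g = 0.12080, g' = -0.5720 → ψ = 0.8912
  ψ = 0.8912: g = -0.00364, g' = -0.6272 → ψ = 0.8854
Converged at ψ = 0.8854.
Then V = ψ·F = 0.8854·432.6 = 383.0 mol/h and L = F − V = 49.6 mol/h.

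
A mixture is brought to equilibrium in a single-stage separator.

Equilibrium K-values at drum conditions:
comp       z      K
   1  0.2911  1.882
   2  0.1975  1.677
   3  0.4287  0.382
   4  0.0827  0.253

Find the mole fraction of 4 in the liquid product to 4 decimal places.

x_4 = 0.0911

Iterate (Newton) starting at V/F = 0.5:
  V/F = 0.5000: g = -0.20395, g' = -0.6201 → V/F = 0.1711
  V/F = 0.1711: g = -0.02417, g' = -0.5091 → V/F = 0.1236
Converged at V/F = 0.1236.
Compositions from xᵢ = zᵢ/(1+V/F(Kᵢ−1)), yᵢ = Kᵢxᵢ:
  1: x = 0.2625, y = 0.4940
  2: x = 0.1823, y = 0.3056
  3: x = 0.4641, y = 0.1773
  4: x = 0.0911, y = 0.0231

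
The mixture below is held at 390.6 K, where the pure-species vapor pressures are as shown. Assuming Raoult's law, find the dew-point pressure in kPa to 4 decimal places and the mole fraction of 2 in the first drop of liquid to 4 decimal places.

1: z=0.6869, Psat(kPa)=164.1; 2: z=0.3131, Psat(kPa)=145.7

Pdew = 157.8582 kPa, x_2 = 0.3392

At the dew point ψ → 1, so Σzᵢ/Kᵢ = 1 with Kᵢ = Pᵢˢᵃᵗ/P ⇒ 1/P = Σzᵢ/Pᵢˢᵃᵗ.
1/P = 0.6869/164.1 + 0.3131/145.7 = 0.0063348 ⇒ P = 157.8582 kPa
xᵢ = zᵢP/Pᵢˢᵃᵗ ⇒ x_2 = 0.3131·157.8582/145.7 = 0.3392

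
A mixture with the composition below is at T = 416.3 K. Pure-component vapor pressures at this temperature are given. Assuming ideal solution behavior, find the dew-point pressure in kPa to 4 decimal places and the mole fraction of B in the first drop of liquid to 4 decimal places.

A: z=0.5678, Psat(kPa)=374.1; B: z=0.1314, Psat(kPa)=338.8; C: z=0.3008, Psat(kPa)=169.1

At the dew point ψ → 1, so Σzᵢ/Kᵢ = 1 with Kᵢ = Pᵢˢᵃᵗ/P ⇒ 1/P = Σzᵢ/Pᵢˢᵃᵗ.
1/P = 0.5678/374.1 + 0.1314/338.8 + 0.3008/169.1 = 0.0036844 ⇒ P = 271.4113 kPa
xᵢ = zᵢP/Pᵢˢᵃᵗ ⇒ x_B = 0.1314·271.4113/338.8 = 0.1053

Pdew = 271.4113 kPa, x_B = 0.1053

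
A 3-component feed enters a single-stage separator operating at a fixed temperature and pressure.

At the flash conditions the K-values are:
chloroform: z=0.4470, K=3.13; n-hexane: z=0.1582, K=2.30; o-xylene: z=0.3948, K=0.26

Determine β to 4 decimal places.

Newton–Raphson from β = 0.5:
  β = 0.5000: g = 0.12198, g' = -1.1185 → β = 0.6091
  β = 0.6091: g = -0.00264, g' = -1.1841 → β = 0.6068
Converged at β = 0.6068.

β = 0.6068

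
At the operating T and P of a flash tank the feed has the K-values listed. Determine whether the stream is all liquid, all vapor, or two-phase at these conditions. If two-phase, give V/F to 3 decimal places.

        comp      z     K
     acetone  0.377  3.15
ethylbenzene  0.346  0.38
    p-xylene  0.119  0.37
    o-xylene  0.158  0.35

ΣzᵢKᵢ = 1.418; Σzᵢ/Kᵢ = 1.803.
Both exceed 1, so a two-phase solution exists.
Iterate (Newton) starting at ψ = 0.5:
  ψ = 0.500: g = -0.1819, g' = -0.931 → ψ = 0.305
  ψ = 0.305: g = 0.0044, g' = -1.014 → ψ = 0.309
Converged at ψ = 0.309.

two-phase, V/F = 0.309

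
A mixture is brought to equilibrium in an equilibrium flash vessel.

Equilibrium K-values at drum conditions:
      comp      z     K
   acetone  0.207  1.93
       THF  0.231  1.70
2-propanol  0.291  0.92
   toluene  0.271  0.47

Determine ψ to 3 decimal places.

ψ = 0.608

Let ψ = V/F and solve Σ zᵢ(Kᵢ−1)/(1+ψ(Kᵢ−1)) = 0.
Feasibility: ΣzᵢKᵢ = 1.187, Σzᵢ/Kᵢ = 1.136 — both > 1, two phases present.
Newton–Raphson from ψ = 0.5:
  ψ = 0.500: g = 0.0315, g' = -0.288 → ψ = 0.609
  ψ = 0.609: g = -0.0004, g' = -0.297 → ψ = 0.608
Converged at ψ = 0.608.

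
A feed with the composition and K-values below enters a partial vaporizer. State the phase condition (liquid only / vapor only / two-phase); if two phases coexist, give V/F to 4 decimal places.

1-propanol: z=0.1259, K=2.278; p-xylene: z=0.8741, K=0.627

liquid only

ΣzᵢKᵢ = 0.8349; Σzᵢ/Kᵢ = 1.4494.
Since ΣzᵢKᵢ < 1 the mixture is below its bubble point — single liquid phase.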